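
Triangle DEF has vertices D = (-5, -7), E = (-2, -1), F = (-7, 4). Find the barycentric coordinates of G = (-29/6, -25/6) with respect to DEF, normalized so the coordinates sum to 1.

(2/3, 1/6, 1/6)

Signed area of the reference triangle: [DEF] = ½·((-5)·(-1−4) + (-2)·(4−(-7)) + (-7)·(-7−(-1))) = ½·(25 − 22 + 42) = 45/2.
[GEF] = ½·((-29/6)·(-1−4) + (-2)·(4−(-25/6)) + (-7)·(-25/6−(-1))) = ½·(145/6 − 49/3 + 133/6) = 15, so the D-coordinate is 15/(45/2) = 2/3.
[DGF] = ½·((-5)·(-25/6−4) + (-29/6)·(4−(-7)) + (-7)·(-7−(-25/6))) = ½·(245/6 − 319/6 + 119/6) = 15/4, so the E-coordinate is 1/6.
[DEG] = ½·((-5)·(-1−(-25/6)) + (-2)·(-25/6−(-7)) + (-29/6)·(-7−(-1))) = ½·(-95/6 − 17/3 + 29) = 15/4, so the F-coordinate is 1/6.
Check: 2/3 + 1/6 + 1/6 = 1.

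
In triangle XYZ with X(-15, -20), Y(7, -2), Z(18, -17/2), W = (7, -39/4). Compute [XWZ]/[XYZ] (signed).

1/4

[XYZ] = ½·((-15)·(-2−(-17/2)) + 7·(-17/2−(-20)) + 18·(-20−(-2))) = ½·(-195/2 + 161/2 − 324) = -341/2.
[XWZ] = ½·((-15)·(-39/4−(-17/2)) + 7·(-17/2−(-20)) + 18·(-20−(-39/4))) = ½·(75/4 + 161/2 − 369/2) = -341/8, so the ratio is (-341/8)/(-341/2) = 1/4.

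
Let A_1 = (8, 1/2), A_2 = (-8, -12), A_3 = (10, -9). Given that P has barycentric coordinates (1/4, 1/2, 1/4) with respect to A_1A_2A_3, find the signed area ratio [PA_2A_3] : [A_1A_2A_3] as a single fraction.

1/4

The signed ratio [PA_2A_3]/[A_1A_2A_3] equals the barycentric coordinate of P at vertex A_1, which is 1/4.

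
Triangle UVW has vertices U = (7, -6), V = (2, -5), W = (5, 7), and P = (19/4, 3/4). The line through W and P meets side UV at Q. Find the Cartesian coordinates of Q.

(9/2, -11/2)

Barycentric coordinates of P with respect to UVW: (1/4, 1/4, 1/2).
On side UV the W-coordinate is zero; dropping P's W-weight 1/2 and renormalizing the remaining 1/4 : 1/4 gives weights 1/2, 1/2 on U, V.
Q = (1/2)·(7, -6) + (1/2)·(2, -5) = (9/2, -11/2).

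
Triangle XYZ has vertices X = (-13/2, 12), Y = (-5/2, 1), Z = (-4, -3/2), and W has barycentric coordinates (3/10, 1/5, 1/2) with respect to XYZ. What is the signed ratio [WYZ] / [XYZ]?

The signed ratio [WYZ]/[XYZ] equals the barycentric coordinate of W at vertex X, which is 3/10.

3/10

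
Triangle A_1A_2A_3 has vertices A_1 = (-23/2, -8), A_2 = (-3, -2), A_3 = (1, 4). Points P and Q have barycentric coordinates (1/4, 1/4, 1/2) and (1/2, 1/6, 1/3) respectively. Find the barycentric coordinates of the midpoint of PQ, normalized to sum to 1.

Since both coordinate triples sum to 1, the midpoint's barycentrics are the componentwise average.
(1/4+1/2)/2 = 3/8; similarly 5/24 and 5/12.

(3/8, 5/24, 5/12)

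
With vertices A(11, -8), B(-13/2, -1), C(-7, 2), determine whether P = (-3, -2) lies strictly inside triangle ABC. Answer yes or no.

Barycentric coordinates of P: (10/49, 32/49, 1/7).
The three coordinates are positive, positive, positive; a point is interior exactly when all three are positive.

yes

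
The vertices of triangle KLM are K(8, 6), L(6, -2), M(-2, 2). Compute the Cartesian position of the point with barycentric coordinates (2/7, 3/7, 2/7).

N = (2/7)·K + (3/7)·L + (2/7)·M.
x-coordinate: (2/7)·8 + (3/7)·6 + (2/7)·(-2) = 30/7.
y-coordinate: (2/7)·6 + (3/7)·(-2) + (2/7)·2 = 10/7.

(30/7, 10/7)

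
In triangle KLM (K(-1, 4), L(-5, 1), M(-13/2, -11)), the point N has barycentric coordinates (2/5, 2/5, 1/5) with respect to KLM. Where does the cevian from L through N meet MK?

(-17/6, -1)

Line LN meets MK where the L-coordinate vanishes; zeroing N's L-weight and renormalizing leaves M, K-weights 1/5 : 2/5 → (1/3, 2/3).
So J = (1/3)·M + (2/3)·K = (-17/6, -1).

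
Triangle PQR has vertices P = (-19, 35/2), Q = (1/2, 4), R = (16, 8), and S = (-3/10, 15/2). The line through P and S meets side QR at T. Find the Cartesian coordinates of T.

(35/8, 5)

Barycentric coordinates of S with respect to PQR: (1/5, 3/5, 1/5).
On side QR the P-coordinate is zero; dropping S's P-weight 1/5 and renormalizing the remaining 3/5 : 1/5 gives weights 3/4, 1/4 on Q, R.
T = (3/4)·(1/2, 4) + (1/4)·(16, 8) = (35/8, 5).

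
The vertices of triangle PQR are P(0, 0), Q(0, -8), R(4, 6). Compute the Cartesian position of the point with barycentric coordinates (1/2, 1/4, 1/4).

S = (1/2)·P + (1/4)·Q + (1/4)·R.
x-coordinate: (1/2)·0 + (1/4)·0 + (1/4)·4 = 1.
y-coordinate: (1/2)·0 + (1/4)·(-8) + (1/4)·6 = -1/2.

(1, -1/2)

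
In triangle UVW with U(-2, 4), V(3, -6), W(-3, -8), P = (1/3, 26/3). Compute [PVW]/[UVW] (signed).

4/3

[UVW] = ½·((-2)·(-6−(-8)) + 3·(-8−4) + (-3)·(4−(-6))) = ½·(-4 − 36 − 30) = -35.
[PVW] = ½·((1/3)·(-6−(-8)) + 3·(-8−(26/3)) + (-3)·(26/3−(-6))) = ½·(2/3 − 50 − 44) = -140/3, so the ratio is (-140/3)/(-35) = 4/3.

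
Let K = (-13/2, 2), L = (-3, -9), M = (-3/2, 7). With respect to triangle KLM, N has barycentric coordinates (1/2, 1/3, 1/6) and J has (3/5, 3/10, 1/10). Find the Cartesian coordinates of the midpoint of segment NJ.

(-189/40, -49/60)

Barycentric coordinates of the midpoint are the average: (11/20, 19/60, 2/15).
Converting: (11/20)·K + (19/60)·L + (2/15)·M = (-189/40, -49/60).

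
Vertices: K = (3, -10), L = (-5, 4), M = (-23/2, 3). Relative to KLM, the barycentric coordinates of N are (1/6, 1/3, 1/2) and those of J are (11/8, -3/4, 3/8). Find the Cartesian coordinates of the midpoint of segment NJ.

Barycentric coordinates of the midpoint are the average: (37/48, -5/24, 7/16).
Converting: (37/48)·K + (-5/24)·L + (7/16)·M = (-161/96, -347/48).

(-161/96, -347/48)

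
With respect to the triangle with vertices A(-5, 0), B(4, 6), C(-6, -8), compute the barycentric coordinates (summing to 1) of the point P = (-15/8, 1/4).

(3/8, 3/8, 1/4)

Signed area of the reference triangle: [ABC] = ½·((-5)·(6−(-8)) + 4·(-8−0) + (-6)·(0−6)) = ½·(-70 − 32 + 36) = -33.
[PBC] = ½·((-15/8)·(6−(-8)) + 4·(-8−(1/4)) + (-6)·(1/4−6)) = ½·(-105/4 − 33 + 69/2) = -99/8, so the A-coordinate is (-99/8)/(-33) = 3/8.
[APC] = ½·((-5)·(1/4−(-8)) + (-15/8)·(-8−0) + (-6)·(0−(1/4))) = ½·(-165/4 + 15 + 3/2) = -99/8, so the B-coordinate is 3/8.
[ABP] = ½·((-5)·(6−(1/4)) + 4·(1/4−0) + (-15/8)·(0−6)) = ½·(-115/4 + 1 + 45/4) = -33/4, so the C-coordinate is 1/4.
Check: 3/8 + 3/8 + 1/4 = 1.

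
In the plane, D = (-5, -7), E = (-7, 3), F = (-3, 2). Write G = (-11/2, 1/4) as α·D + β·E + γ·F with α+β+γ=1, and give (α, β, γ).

(1/4, 1/2, 1/4)

Signed area of the reference triangle: [DEF] = ½·((-5)·(3−2) + (-7)·(2−(-7)) + (-3)·(-7−3)) = ½·(-5 − 63 + 30) = -19.
[GEF] = ½·((-11/2)·(3−2) + (-7)·(2−(1/4)) + (-3)·(1/4−3)) = ½·(-11/2 − 49/4 + 33/4) = -19/4, so the D-coordinate is (-19/4)/(-19) = 1/4.
[DGF] = ½·((-5)·(1/4−2) + (-11/2)·(2−(-7)) + (-3)·(-7−(1/4))) = ½·(35/4 − 99/2 + 87/4) = -19/2, so the E-coordinate is 1/2.
[DEG] = ½·((-5)·(3−(1/4)) + (-7)·(1/4−(-7)) + (-11/2)·(-7−3)) = ½·(-55/4 − 203/4 + 55) = -19/4, so the F-coordinate is 1/4.
Check: 1/4 + 1/2 + 1/4 = 1.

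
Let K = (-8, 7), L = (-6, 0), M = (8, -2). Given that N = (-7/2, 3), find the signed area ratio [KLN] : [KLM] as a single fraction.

1/4

[KLM] = ½·((-8)·(0−(-2)) + (-6)·(-2−7) + 8·(7−0)) = ½·(-16 + 54 + 56) = 47.
[KLN] = ½·((-8)·(0−3) + (-6)·(3−7) + (-7/2)·(7−0)) = ½·(24 + 24 − 49/2) = 47/4, so the ratio is (47/4)/47 = 1/4.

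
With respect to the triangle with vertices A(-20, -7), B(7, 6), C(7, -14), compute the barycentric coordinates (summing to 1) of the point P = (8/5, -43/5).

(1/5, 1/5, 3/5)

Signed area of the reference triangle: [ABC] = ½·((-20)·(6−(-14)) + 7·(-14−(-7)) + 7·(-7−6)) = ½·(-400 − 49 − 91) = -270.
[PBC] = ½·((8/5)·(6−(-14)) + 7·(-14−(-43/5)) + 7·(-43/5−6)) = ½·(32 − 189/5 − 511/5) = -54, so the A-coordinate is (-54)/(-270) = 1/5.
[APC] = ½·((-20)·(-43/5−(-14)) + (8/5)·(-14−(-7)) + 7·(-7−(-43/5))) = ½·(-108 − 56/5 + 56/5) = -54, so the B-coordinate is 1/5.
[ABP] = ½·((-20)·(6−(-43/5)) + 7·(-43/5−(-7)) + (8/5)·(-7−6)) = ½·(-292 − 56/5 − 104/5) = -162, so the C-coordinate is 3/5.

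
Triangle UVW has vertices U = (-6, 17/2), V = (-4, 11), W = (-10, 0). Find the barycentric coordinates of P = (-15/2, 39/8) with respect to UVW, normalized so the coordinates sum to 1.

(1/4, 1/4, 1/2)

Signed area of the reference triangle: [UVW] = ½·((-6)·(11−0) + (-4)·(0−(17/2)) + (-10)·(17/2−11)) = ½·(-66 + 34 + 25) = -7/2.
[PVW] = ½·((-15/2)·(11−0) + (-4)·(0−(39/8)) + (-10)·(39/8−11)) = ½·(-165/2 + 39/2 + 245/4) = -7/8, so the U-coordinate is (-7/8)/(-7/2) = 1/4.
[UPW] = ½·((-6)·(39/8−0) + (-15/2)·(0−(17/2)) + (-10)·(17/2−(39/8))) = ½·(-117/4 + 255/4 − 145/4) = -7/8, so the V-coordinate is 1/4.
[UVP] = ½·((-6)·(11−(39/8)) + (-4)·(39/8−(17/2)) + (-15/2)·(17/2−11)) = ½·(-147/4 + 29/2 + 75/4) = -7/4, so the W-coordinate is 1/2.
Check: 1/4 + 1/4 + 1/2 = 1.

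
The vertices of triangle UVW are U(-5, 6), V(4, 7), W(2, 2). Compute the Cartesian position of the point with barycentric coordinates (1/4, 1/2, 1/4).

P = (1/4)·U + (1/2)·V + (1/4)·W.
x-coordinate: (1/4)·(-5) + (1/2)·4 + (1/4)·2 = 5/4.
y-coordinate: (1/4)·6 + (1/2)·7 + (1/4)·2 = 11/2.

(5/4, 11/2)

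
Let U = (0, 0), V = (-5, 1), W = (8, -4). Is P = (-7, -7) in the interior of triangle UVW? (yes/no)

no

Barycentric coordinates of P: (-19/2, 7, 7/2).
The three coordinates are negative, positive, positive; a point is interior exactly when all three are positive.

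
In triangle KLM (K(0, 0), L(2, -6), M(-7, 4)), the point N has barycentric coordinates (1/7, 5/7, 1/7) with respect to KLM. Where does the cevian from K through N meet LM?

(1/2, -13/3)

Line KN meets LM where the K-coordinate vanishes; zeroing N's K-weight and renormalizing leaves L, M-weights 5/7 : 1/7 → (5/6, 1/6).
So J = (5/6)·L + (1/6)·M = (1/2, -13/3).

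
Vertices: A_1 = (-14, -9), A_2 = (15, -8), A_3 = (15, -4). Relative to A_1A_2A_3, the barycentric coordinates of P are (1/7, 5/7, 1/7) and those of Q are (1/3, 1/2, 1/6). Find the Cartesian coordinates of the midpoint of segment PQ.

Barycentric coordinates of the midpoint are the average: (5/21, 17/28, 13/84).
Converting: (5/21)·A_1 + (17/28)·A_2 + (13/84)·A_3 = (170/21, -160/21).

(170/21, -160/21)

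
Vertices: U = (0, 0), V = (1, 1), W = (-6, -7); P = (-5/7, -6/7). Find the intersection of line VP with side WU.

(-1, -7/6)

Barycentric coordinates of P with respect to UVW: (5/7, 1/7, 1/7).
On side WU the V-coordinate is zero; dropping P's V-weight 1/7 and renormalizing the remaining 1/7 : 5/7 gives weights 1/6, 5/6 on W, U.
Q = (1/6)·(-6, -7) + (5/6)·(0, 0) = (-1, -7/6).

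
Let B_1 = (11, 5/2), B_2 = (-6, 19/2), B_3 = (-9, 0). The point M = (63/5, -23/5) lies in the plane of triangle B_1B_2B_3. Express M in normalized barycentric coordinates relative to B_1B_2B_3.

(6/5, -4/5, 3/5)

Signed area of the reference triangle: [B_1B_2B_3] = ½·(11·(19/2−0) + (-6)·(0−(5/2)) + (-9)·(5/2−(19/2))) = ½·(209/2 + 15 + 63) = 365/4.
[MB_2B_3] = ½·((63/5)·(19/2−0) + (-6)·(0−(-23/5)) + (-9)·(-23/5−(19/2))) = ½·(1197/10 − 138/5 + 1269/10) = 219/2, so the B_1-coordinate is (219/2)/(365/4) = 6/5.
[B_1MB_3] = ½·(11·(-23/5−0) + (63/5)·(0−(5/2)) + (-9)·(5/2−(-23/5))) = ½·(-253/5 − 63/2 − 639/10) = -73, so the B_2-coordinate is -4/5.
[B_1B_2M] = ½·(11·(19/2−(-23/5)) + (-6)·(-23/5−(5/2)) + (63/5)·(5/2−(19/2))) = ½·(1551/10 + 213/5 − 441/5) = 219/4, so the B_3-coordinate is 3/5.
Check: 6/5 − 4/5 + 3/5 = 1.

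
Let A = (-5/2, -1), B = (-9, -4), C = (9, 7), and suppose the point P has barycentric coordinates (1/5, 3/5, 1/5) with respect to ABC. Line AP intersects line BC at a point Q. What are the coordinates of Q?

Line AP meets BC where the A-coordinate vanishes; zeroing P's A-weight and renormalizing leaves B, C-weights 3/5 : 1/5 → (3/4, 1/4).
So Q = (3/4)·B + (1/4)·C = (-9/2, -5/4).

(-9/2, -5/4)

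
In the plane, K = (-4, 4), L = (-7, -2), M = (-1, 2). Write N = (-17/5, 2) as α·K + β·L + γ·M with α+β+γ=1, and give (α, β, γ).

(2/5, 1/5, 2/5)

Signed area of the reference triangle: [KLM] = ½·((-4)·(-2−2) + (-7)·(2−4) + (-1)·(4−(-2))) = ½·(16 + 14 − 6) = 12.
[NLM] = ½·((-17/5)·(-2−2) + (-7)·(2−2) + (-1)·(2−(-2))) = ½·(68/5 + 0 − 4) = 24/5, so the K-coordinate is (24/5)/12 = 2/5.
[KNM] = ½·((-4)·(2−2) + (-17/5)·(2−4) + (-1)·(4−2)) = ½·(0 + 34/5 − 2) = 12/5, so the L-coordinate is 1/5.
[KLN] = ½·((-4)·(-2−2) + (-7)·(2−4) + (-17/5)·(4−(-2))) = ½·(16 + 14 − 102/5) = 24/5, so the M-coordinate is 2/5.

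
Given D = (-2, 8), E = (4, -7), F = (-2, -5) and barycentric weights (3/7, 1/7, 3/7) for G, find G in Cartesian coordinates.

(-8/7, 2/7)

G = (3/7)·D + (1/7)·E + (3/7)·F.
x-coordinate: (3/7)·(-2) + (1/7)·4 + (3/7)·(-2) = -8/7.
y-coordinate: (3/7)·8 + (1/7)·(-7) + (3/7)·(-5) = 2/7.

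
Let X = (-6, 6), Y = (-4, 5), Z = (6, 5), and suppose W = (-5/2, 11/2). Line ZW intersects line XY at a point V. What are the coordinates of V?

Barycentric coordinates of W with respect to XYZ: (1/2, 1/4, 1/4).
On side XY the Z-coordinate is zero; dropping W's Z-weight 1/4 and renormalizing the remaining 1/2 : 1/4 gives weights 2/3, 1/3 on X, Y.
V = (2/3)·(-6, 6) + (1/3)·(-4, 5) = (-16/3, 17/3).

(-16/3, 17/3)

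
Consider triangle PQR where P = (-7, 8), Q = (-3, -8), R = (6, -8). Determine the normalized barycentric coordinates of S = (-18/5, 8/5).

(3/5, 1/5, 1/5)

Signed area of the reference triangle: [PQR] = ½·((-7)·(-8−(-8)) + (-3)·(-8−8) + 6·(8−(-8))) = ½·(0 + 48 + 96) = 72.
[SQR] = ½·((-18/5)·(-8−(-8)) + (-3)·(-8−(8/5)) + 6·(8/5−(-8))) = ½·(0 + 144/5 + 288/5) = 216/5, so the P-coordinate is (216/5)/72 = 3/5.
[PSR] = ½·((-7)·(8/5−(-8)) + (-18/5)·(-8−8) + 6·(8−(8/5))) = ½·(-336/5 + 288/5 + 192/5) = 72/5, so the Q-coordinate is 1/5.
[PQS] = ½·((-7)·(-8−(8/5)) + (-3)·(8/5−8) + (-18/5)·(8−(-8))) = ½·(336/5 + 96/5 − 288/5) = 72/5, so the R-coordinate is 1/5.
Check: 3/5 + 1/5 + 1/5 = 1.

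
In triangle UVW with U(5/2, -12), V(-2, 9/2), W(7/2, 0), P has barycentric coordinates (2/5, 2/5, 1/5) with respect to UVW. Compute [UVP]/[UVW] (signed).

1/5

The signed ratio [UVP]/[UVW] equals the barycentric coordinate of P at vertex W, which is 1/5.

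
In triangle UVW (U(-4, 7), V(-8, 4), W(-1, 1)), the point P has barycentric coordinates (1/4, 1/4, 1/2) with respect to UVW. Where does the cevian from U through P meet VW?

Line UP meets VW where the U-coordinate vanishes; zeroing P's U-weight and renormalizing leaves V, W-weights 1/4 : 1/2 → (1/3, 2/3).
So Q = (1/3)·V + (2/3)·W = (-10/3, 2).

(-10/3, 2)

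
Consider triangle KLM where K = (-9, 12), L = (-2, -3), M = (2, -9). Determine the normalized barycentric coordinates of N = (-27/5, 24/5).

(3/5, 1/5, 1/5)

Signed area of the reference triangle: [KLM] = ½·((-9)·(-3−(-9)) + (-2)·(-9−12) + 2·(12−(-3))) = ½·(-54 + 42 + 30) = 9.
[NLM] = ½·((-27/5)·(-3−(-9)) + (-2)·(-9−(24/5)) + 2·(24/5−(-3))) = ½·(-162/5 + 138/5 + 78/5) = 27/5, so the K-coordinate is (27/5)/9 = 3/5.
[KNM] = ½·((-9)·(24/5−(-9)) + (-27/5)·(-9−12) + 2·(12−(24/5))) = ½·(-621/5 + 567/5 + 72/5) = 9/5, so the L-coordinate is 1/5.
[KLN] = ½·((-9)·(-3−(24/5)) + (-2)·(24/5−12) + (-27/5)·(12−(-3))) = ½·(351/5 + 72/5 − 81) = 9/5, so the M-coordinate is 1/5.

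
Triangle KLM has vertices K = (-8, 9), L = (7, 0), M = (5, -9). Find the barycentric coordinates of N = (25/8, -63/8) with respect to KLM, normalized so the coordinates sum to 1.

Signed area of the reference triangle: [KLM] = ½·((-8)·(0−(-9)) + 7·(-9−9) + 5·(9−0)) = ½·(-72 − 126 + 45) = -153/2.
[NLM] = ½·((25/8)·(0−(-9)) + 7·(-9−(-63/8)) + 5·(-63/8−0)) = ½·(225/8 − 63/8 − 315/8) = -153/16, so the K-coordinate is (-153/16)/(-153/2) = 1/8.
[KNM] = ½·((-8)·(-63/8−(-9)) + (25/8)·(-9−9) + 5·(9−(-63/8))) = ½·(-9 − 225/4 + 675/8) = 153/16, so the L-coordinate is -1/8.
[KLN] = ½·((-8)·(0−(-63/8)) + 7·(-63/8−9) + (25/8)·(9−0)) = ½·(-63 − 945/8 + 225/8) = -153/2, so the M-coordinate is 1.
Check: 1/8 − 1/8 + 1 = 1.

(1/8, -1/8, 1)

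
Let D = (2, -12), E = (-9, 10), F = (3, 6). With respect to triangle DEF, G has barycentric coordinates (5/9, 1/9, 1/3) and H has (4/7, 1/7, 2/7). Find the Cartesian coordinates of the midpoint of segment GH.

Barycentric coordinates of the midpoint are the average: (71/126, 8/63, 13/42).
Converting: (71/126)·D + (8/63)·E + (13/42)·F = (115/126, -229/63).

(115/126, -229/63)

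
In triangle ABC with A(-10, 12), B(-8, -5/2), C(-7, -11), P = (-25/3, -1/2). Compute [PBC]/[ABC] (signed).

[ABC] = ½·((-10)·(-5/2−(-11)) + (-8)·(-11−12) + (-7)·(12−(-5/2))) = ½·(-85 + 184 − 203/2) = -5/4.
[PBC] = ½·((-25/3)·(-5/2−(-11)) + (-8)·(-11−(-1/2)) + (-7)·(-1/2−(-5/2))) = ½·(-425/6 + 84 − 14) = -5/12, so the ratio is (-5/12)/(-5/4) = 1/3.

1/3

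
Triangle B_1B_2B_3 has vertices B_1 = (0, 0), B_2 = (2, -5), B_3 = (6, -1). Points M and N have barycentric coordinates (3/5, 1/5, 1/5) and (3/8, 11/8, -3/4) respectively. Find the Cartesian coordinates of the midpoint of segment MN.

(-3/40, -293/80)

Barycentric coordinates of the midpoint are the average: (39/80, 63/80, -11/40).
Converting: (39/80)·B_1 + (63/80)·B_2 + (-11/40)·B_3 = (-3/40, -293/80).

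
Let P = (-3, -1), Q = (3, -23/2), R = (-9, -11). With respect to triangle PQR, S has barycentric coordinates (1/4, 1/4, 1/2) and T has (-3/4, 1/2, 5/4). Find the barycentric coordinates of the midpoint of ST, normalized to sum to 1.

Since both coordinate triples sum to 1, the midpoint's barycentrics are the componentwise average.
(1/4+-3/4)/2 = -1/4; similarly 3/8 and 7/8.

(-1/4, 3/8, 7/8)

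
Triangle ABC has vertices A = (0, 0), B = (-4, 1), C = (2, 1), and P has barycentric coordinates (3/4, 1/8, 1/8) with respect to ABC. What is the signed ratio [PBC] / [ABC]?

The signed ratio [PBC]/[ABC] equals the barycentric coordinate of P at vertex A, which is 3/4.

3/4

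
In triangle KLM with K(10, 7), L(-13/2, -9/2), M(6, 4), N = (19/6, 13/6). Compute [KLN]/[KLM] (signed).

[KLM] = ½·(10·(-9/2−4) + (-13/2)·(4−7) + 6·(7−(-9/2))) = ½·(-85 + 39/2 + 69) = 7/4.
[KLN] = ½·(10·(-9/2−(13/6)) + (-13/2)·(13/6−7) + (19/6)·(7−(-9/2))) = ½·(-200/3 + 377/12 + 437/12) = 7/12, so the ratio is (7/12)/(7/4) = 1/3.

1/3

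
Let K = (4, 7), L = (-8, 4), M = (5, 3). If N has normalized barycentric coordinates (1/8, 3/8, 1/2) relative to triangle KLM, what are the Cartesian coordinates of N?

(0, 31/8)

N = (1/8)·K + (3/8)·L + (1/2)·M.
x-coordinate: (1/8)·4 + (3/8)·(-8) + (1/2)·5 = 0.
y-coordinate: (1/8)·7 + (3/8)·4 + (1/2)·3 = 31/8.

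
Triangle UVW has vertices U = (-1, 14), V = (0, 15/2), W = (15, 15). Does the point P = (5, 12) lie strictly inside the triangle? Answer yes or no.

Barycentric coordinates of P: (2/7, 38/105, 37/105).
The three coordinates are positive, positive, positive; a point is interior exactly when all three are positive.

yes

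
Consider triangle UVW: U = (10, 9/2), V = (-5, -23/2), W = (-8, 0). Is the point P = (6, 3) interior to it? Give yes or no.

Barycentric coordinates of P: (340/441, 2/49, 83/441).
The three coordinates are positive, positive, positive; a point is interior exactly when all three are positive.

yes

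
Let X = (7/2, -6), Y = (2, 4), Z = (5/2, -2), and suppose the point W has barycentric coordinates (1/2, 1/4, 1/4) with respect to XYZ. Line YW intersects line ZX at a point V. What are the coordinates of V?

Line YW meets ZX where the Y-coordinate vanishes; zeroing W's Y-weight and renormalizing leaves Z, X-weights 1/4 : 1/2 → (1/3, 2/3).
So V = (1/3)·Z + (2/3)·X = (19/6, -14/3).

(19/6, -14/3)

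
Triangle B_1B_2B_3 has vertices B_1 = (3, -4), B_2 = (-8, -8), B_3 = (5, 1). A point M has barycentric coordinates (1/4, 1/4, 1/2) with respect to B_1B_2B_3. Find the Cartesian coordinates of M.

(5/4, -5/2)

M = (1/4)·B_1 + (1/4)·B_2 + (1/2)·B_3.
x-coordinate: (1/4)·3 + (1/4)·(-8) + (1/2)·5 = 5/4.
y-coordinate: (1/4)·(-4) + (1/4)·(-8) + (1/2)·1 = -5/2.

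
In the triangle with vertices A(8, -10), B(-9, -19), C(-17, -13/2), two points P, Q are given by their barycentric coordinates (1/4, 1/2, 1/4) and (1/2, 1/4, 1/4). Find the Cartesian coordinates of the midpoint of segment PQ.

Barycentric coordinates of the midpoint are the average: (3/8, 3/8, 1/4).
Converting: (3/8)·A + (3/8)·B + (1/4)·C = (-37/8, -25/2).

(-37/8, -25/2)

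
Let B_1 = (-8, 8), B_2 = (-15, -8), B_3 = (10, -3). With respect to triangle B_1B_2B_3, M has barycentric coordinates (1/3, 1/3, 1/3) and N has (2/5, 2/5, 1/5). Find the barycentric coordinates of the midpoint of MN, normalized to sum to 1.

(11/30, 11/30, 4/15)

Since both coordinate triples sum to 1, the midpoint's barycentrics are the componentwise average.
(1/3+2/5)/2 = 11/30; similarly 11/30 and 4/15.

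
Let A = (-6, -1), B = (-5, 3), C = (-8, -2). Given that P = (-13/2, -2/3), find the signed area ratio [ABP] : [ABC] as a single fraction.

[ABC] = ½·((-6)·(3−(-2)) + (-5)·(-2−(-1)) + (-8)·(-1−3)) = ½·(-30 + 5 + 32) = 7/2.
[ABP] = ½·((-6)·(3−(-2/3)) + (-5)·(-2/3−(-1)) + (-13/2)·(-1−3)) = ½·(-22 − 5/3 + 26) = 7/6, so the ratio is (7/6)/(7/2) = 1/3.

1/3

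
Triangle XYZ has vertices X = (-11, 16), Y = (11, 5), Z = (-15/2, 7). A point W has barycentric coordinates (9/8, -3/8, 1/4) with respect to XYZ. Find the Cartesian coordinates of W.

(-147/8, 143/8)

W = (9/8)·X + (-3/8)·Y + (1/4)·Z.
x-coordinate: (9/8)·(-11) + (-3/8)·11 + (1/4)·(-15/2) = -147/8.
y-coordinate: (9/8)·16 + (-3/8)·5 + (1/4)·7 = 143/8.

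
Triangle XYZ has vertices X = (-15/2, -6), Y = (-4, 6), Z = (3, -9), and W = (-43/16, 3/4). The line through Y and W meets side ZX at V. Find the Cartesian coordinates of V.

(-1/2, -8)

Barycentric coordinates of W with respect to XYZ: (1/8, 5/8, 1/4).
On side ZX the Y-coordinate is zero; dropping W's Y-weight 5/8 and renormalizing the remaining 1/4 : 1/8 gives weights 2/3, 1/3 on Z, X.
V = (2/3)·(3, -9) + (1/3)·(-15/2, -6) = (-1/2, -8).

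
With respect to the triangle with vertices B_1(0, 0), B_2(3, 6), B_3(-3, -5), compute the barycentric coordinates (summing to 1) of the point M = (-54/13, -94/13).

(3/13, -4/13, 14/13)

Signed area of the reference triangle: [B_1B_2B_3] = ½·(0·(6−(-5)) + 3·(-5−0) + (-3)·(0−6)) = ½·(0 − 15 + 18) = 3/2.
[MB_2B_3] = ½·((-54/13)·(6−(-5)) + 3·(-5−(-94/13)) + (-3)·(-94/13−6)) = ½·(-594/13 + 87/13 + 516/13) = 9/26, so the B_1-coordinate is (9/26)/(3/2) = 3/13.
[B_1MB_3] = ½·(0·(-94/13−(-5)) + (-54/13)·(-5−0) + (-3)·(0−(-94/13))) = ½·(0 + 270/13 − 282/13) = -6/13, so the B_2-coordinate is -4/13.
[B_1B_2M] = ½·(0·(6−(-94/13)) + 3·(-94/13−0) + (-54/13)·(0−6)) = ½·(0 − 282/13 + 324/13) = 21/13, so the B_3-coordinate is 14/13.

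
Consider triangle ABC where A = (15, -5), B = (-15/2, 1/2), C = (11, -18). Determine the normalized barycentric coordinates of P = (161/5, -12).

Signed area of the reference triangle: [ABC] = ½·(15·(1/2−(-18)) + (-15/2)·(-18−(-5)) + 11·(-5−(1/2))) = ½·(555/2 + 195/2 − 121/2) = 629/4.
[PBC] = ½·((161/5)·(1/2−(-18)) + (-15/2)·(-18−(-12)) + 11·(-12−(1/2))) = ½·(5957/10 + 45 − 275/2) = 1258/5, so the A-coordinate is (1258/5)/(629/4) = 8/5.
[APC] = ½·(15·(-12−(-18)) + (161/5)·(-18−(-5)) + 11·(-5−(-12))) = ½·(90 − 2093/5 + 77) = -629/5, so the B-coordinate is -4/5.
[ABP] = ½·(15·(1/2−(-12)) + (-15/2)·(-12−(-5)) + (161/5)·(-5−(1/2))) = ½·(375/2 + 105/2 − 1771/10) = 629/20, so the C-coordinate is 1/5.

(8/5, -4/5, 1/5)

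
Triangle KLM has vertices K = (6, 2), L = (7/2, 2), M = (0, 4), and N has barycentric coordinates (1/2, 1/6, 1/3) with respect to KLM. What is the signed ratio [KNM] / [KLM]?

1/6

The signed ratio [KNM]/[KLM] equals the barycentric coordinate of N at vertex L, which is 1/6.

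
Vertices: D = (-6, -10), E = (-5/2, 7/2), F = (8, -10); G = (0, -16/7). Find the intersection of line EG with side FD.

Barycentric coordinates of G with respect to DEF: (1/7, 4/7, 2/7).
On side FD the E-coordinate is zero; dropping G's E-weight 4/7 and renormalizing the remaining 2/7 : 1/7 gives weights 2/3, 1/3 on F, D.
H = (2/3)·(8, -10) + (1/3)·(-6, -10) = (10/3, -10).

(10/3, -10)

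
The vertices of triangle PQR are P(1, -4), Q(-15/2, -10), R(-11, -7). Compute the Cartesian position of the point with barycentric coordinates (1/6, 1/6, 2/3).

S = (1/6)·P + (1/6)·Q + (2/3)·R.
x-coordinate: (1/6)·1 + (1/6)·(-15/2) + (2/3)·(-11) = -101/12.
y-coordinate: (1/6)·(-4) + (1/6)·(-10) + (2/3)·(-7) = -7.

(-101/12, -7)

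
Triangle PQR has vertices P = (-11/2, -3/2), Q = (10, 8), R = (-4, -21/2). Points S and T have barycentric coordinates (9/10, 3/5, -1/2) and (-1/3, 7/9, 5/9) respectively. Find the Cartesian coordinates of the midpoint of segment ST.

(1879/360, 863/180)

Barycentric coordinates of the midpoint are the average: (17/60, 31/45, 1/36).
Converting: (17/60)·P + (31/45)·Q + (1/36)·R = (1879/360, 863/180).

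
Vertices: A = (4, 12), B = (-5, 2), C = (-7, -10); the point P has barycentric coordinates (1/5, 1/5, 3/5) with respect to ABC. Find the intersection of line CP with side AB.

(-1/2, 7)

Line CP meets AB where the C-coordinate vanishes; zeroing P's C-weight and renormalizing leaves A, B-weights 1/5 : 1/5 → (1/2, 1/2).
So Q = (1/2)·A + (1/2)·B = (-1/2, 7).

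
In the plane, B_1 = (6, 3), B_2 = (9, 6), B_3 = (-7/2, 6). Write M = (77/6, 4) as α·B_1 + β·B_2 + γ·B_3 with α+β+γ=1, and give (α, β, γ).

(2/3, 4/5, -7/15)

Signed area of the reference triangle: [B_1B_2B_3] = ½·(6·(6−6) + 9·(6−3) + (-7/2)·(3−6)) = ½·(0 + 27 + 21/2) = 75/4.
[MB_2B_3] = ½·((77/6)·(6−6) + 9·(6−4) + (-7/2)·(4−6)) = ½·(0 + 18 + 7) = 25/2, so the B_1-coordinate is (25/2)/(75/4) = 2/3.
[B_1MB_3] = ½·(6·(4−6) + (77/6)·(6−3) + (-7/2)·(3−4)) = ½·(-12 + 77/2 + 7/2) = 15, so the B_2-coordinate is 4/5.
[B_1B_2M] = ½·(6·(6−4) + 9·(4−3) + (77/6)·(3−6)) = ½·(12 + 9 − 77/2) = -35/4, so the B_3-coordinate is -7/15.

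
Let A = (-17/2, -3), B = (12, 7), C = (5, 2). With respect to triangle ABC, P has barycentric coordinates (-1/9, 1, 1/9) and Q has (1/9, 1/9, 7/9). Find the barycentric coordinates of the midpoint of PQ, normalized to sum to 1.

Since both coordinate triples sum to 1, the midpoint's barycentrics are the componentwise average.
(-1/9+1/9)/2 = 0; similarly 5/9 and 4/9.

(0, 5/9, 4/9)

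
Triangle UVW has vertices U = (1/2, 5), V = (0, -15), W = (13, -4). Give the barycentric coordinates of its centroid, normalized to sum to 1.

The centroid is the average of the vertices, so each weight is 1/3.

(1/3, 1/3, 1/3)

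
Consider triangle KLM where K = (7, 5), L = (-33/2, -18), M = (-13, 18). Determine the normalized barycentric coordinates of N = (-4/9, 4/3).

(2/3, 2/9, 1/9)

Signed area of the reference triangle: [KLM] = ½·(7·(-18−18) + (-33/2)·(18−5) + (-13)·(5−(-18))) = ½·(-252 − 429/2 − 299) = -1531/4.
[NLM] = ½·((-4/9)·(-18−18) + (-33/2)·(18−(4/3)) + (-13)·(4/3−(-18))) = ½·(16 − 275 − 754/3) = -1531/6, so the K-coordinate is (-1531/6)/(-1531/4) = 2/3.
[KNM] = ½·(7·(4/3−18) + (-4/9)·(18−5) + (-13)·(5−(4/3))) = ½·(-350/3 − 52/9 − 143/3) = -1531/18, so the L-coordinate is 2/9.
[KLN] = ½·(7·(-18−(4/3)) + (-33/2)·(4/3−5) + (-4/9)·(5−(-18))) = ½·(-406/3 + 121/2 − 92/9) = -1531/36, so the M-coordinate is 1/9.
Check: 2/3 + 2/9 + 1/9 = 1.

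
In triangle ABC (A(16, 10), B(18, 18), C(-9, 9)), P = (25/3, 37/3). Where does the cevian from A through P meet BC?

Barycentric coordinates of P with respect to ABC: (1/3, 1/3, 1/3).
On side BC the A-coordinate is zero; dropping P's A-weight 1/3 and renormalizing the remaining 1/3 : 1/3 gives weights 1/2, 1/2 on B, C.
Q = (1/2)·(18, 18) + (1/2)·(-9, 9) = (9/2, 27/2).

(9/2, 27/2)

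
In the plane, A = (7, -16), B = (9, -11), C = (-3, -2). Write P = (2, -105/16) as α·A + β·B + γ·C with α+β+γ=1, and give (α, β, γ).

(1/8, 5/16, 9/16)

Signed area of the reference triangle: [ABC] = ½·(7·(-11−(-2)) + 9·(-2−(-16)) + (-3)·(-16−(-11))) = ½·(-63 + 126 + 15) = 39.
[PBC] = ½·(2·(-11−(-2)) + 9·(-2−(-105/16)) + (-3)·(-105/16−(-11))) = ½·(-18 + 657/16 − 213/16) = 39/8, so the A-coordinate is (39/8)/39 = 1/8.
[APC] = ½·(7·(-105/16−(-2)) + 2·(-2−(-16)) + (-3)·(-16−(-105/16))) = ½·(-511/16 + 28 + 453/16) = 195/16, so the B-coordinate is 5/16.
[ABP] = ½·(7·(-11−(-105/16)) + 9·(-105/16−(-16)) + 2·(-16−(-11))) = ½·(-497/16 + 1359/16 − 10) = 351/16, so the C-coordinate is 9/16.
Check: 1/8 + 5/16 + 9/16 = 1.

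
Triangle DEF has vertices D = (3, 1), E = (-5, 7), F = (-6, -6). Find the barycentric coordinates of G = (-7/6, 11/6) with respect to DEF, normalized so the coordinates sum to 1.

(1/2, 1/3, 1/6)

Signed area of the reference triangle: [DEF] = ½·(3·(7−(-6)) + (-5)·(-6−1) + (-6)·(1−7)) = ½·(39 + 35 + 36) = 55.
[GEF] = ½·((-7/6)·(7−(-6)) + (-5)·(-6−(11/6)) + (-6)·(11/6−7)) = ½·(-91/6 + 235/6 + 31) = 55/2, so the D-coordinate is (55/2)/55 = 1/2.
[DGF] = ½·(3·(11/6−(-6)) + (-7/6)·(-6−1) + (-6)·(1−(11/6))) = ½·(47/2 + 49/6 + 5) = 55/3, so the E-coordinate is 1/3.
[DEG] = ½·(3·(7−(11/6)) + (-5)·(11/6−1) + (-7/6)·(1−7)) = ½·(31/2 − 25/6 + 7) = 55/6, so the F-coordinate is 1/6.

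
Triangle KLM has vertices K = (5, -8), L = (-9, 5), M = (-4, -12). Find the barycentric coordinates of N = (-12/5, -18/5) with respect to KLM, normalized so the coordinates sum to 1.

Signed area of the reference triangle: [KLM] = ½·(5·(5−(-12)) + (-9)·(-12−(-8)) + (-4)·(-8−5)) = ½·(85 + 36 + 52) = 173/2.
[NLM] = ½·((-12/5)·(5−(-12)) + (-9)·(-12−(-18/5)) + (-4)·(-18/5−5)) = ½·(-204/5 + 378/5 + 172/5) = 173/5, so the K-coordinate is (173/5)/(173/2) = 2/5.
[KNM] = ½·(5·(-18/5−(-12)) + (-12/5)·(-12−(-8)) + (-4)·(-8−(-18/5))) = ½·(42 + 48/5 + 88/5) = 173/5, so the L-coordinate is 2/5.
[KLN] = ½·(5·(5−(-18/5)) + (-9)·(-18/5−(-8)) + (-12/5)·(-8−5)) = ½·(43 − 198/5 + 156/5) = 173/10, so the M-coordinate is 1/5.

(2/5, 2/5, 1/5)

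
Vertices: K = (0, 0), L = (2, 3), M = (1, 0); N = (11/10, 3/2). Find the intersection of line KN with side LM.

Barycentric coordinates of N with respect to KLM: (2/5, 1/2, 1/10).
On side LM the K-coordinate is zero; dropping N's K-weight 2/5 and renormalizing the remaining 1/2 : 1/10 gives weights 5/6, 1/6 on L, M.
J = (5/6)·(2, 3) + (1/6)·(1, 0) = (11/6, 5/2).

(11/6, 5/2)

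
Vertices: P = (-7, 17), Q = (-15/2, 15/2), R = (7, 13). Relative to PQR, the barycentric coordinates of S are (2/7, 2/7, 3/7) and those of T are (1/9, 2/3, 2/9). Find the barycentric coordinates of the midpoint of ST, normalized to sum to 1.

Since both coordinate triples sum to 1, the midpoint's barycentrics are the componentwise average.
(2/7+1/9)/2 = 25/126; similarly 10/21 and 41/126.

(25/126, 10/21, 41/126)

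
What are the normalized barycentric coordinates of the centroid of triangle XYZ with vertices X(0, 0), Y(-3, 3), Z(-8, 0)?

The centroid is the average of the vertices, so each weight is 1/3.

(1/3, 1/3, 1/3)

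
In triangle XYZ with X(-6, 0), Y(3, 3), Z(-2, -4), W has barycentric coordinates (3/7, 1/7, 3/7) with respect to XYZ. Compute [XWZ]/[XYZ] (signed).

The signed ratio [XWZ]/[XYZ] equals the barycentric coordinate of W at vertex Y, which is 1/7.

1/7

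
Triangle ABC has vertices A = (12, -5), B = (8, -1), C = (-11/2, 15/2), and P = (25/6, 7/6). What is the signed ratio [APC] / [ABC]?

[ABC] = ½·(12·(-1−(15/2)) + 8·(15/2−(-5)) + (-11/2)·(-5−(-1))) = ½·(-102 + 100 + 22) = 10.
[APC] = ½·(12·(7/6−(15/2)) + (25/6)·(15/2−(-5)) + (-11/2)·(-5−(7/6))) = ½·(-76 + 625/12 + 407/12) = 5, so the ratio is 5/10 = 1/2.

1/2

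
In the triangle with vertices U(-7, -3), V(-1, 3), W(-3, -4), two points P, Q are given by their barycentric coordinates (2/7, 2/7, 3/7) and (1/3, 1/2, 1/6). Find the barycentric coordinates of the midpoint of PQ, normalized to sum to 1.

Since both coordinate triples sum to 1, the midpoint's barycentrics are the componentwise average.
(2/7+1/3)/2 = 13/42; similarly 11/28 and 25/84.

(13/42, 11/28, 25/84)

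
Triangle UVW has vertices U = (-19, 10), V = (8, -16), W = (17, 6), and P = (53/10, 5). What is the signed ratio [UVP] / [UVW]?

[UVW] = ½·((-19)·(-16−6) + 8·(6−10) + 17·(10−(-16))) = ½·(418 − 32 + 442) = 414.
[UVP] = ½·((-19)·(-16−5) + 8·(5−10) + (53/10)·(10−(-16))) = ½·(399 − 40 + 689/5) = 1242/5, so the ratio is (1242/5)/414 = 3/5.

3/5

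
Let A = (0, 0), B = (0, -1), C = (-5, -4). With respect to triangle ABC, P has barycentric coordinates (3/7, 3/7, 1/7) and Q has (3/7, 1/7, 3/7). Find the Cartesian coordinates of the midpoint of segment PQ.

Barycentric coordinates of the midpoint are the average: (3/7, 2/7, 2/7).
Converting: (3/7)·A + (2/7)·B + (2/7)·C = (-10/7, -10/7).

(-10/7, -10/7)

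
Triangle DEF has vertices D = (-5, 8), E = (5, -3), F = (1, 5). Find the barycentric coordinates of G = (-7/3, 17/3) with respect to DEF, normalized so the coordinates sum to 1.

Signed area of the reference triangle: [DEF] = ½·((-5)·(-3−5) + 5·(5−8) + 1·(8−(-3))) = ½·(40 − 15 + 11) = 18.
[GEF] = ½·((-7/3)·(-3−5) + 5·(5−(17/3)) + 1·(17/3−(-3))) = ½·(56/3 − 10/3 + 26/3) = 12, so the D-coordinate is 12/18 = 2/3.
[DGF] = ½·((-5)·(17/3−5) + (-7/3)·(5−8) + 1·(8−(17/3))) = ½·(-10/3 + 7 + 7/3) = 3, so the E-coordinate is 1/6.
[DEG] = ½·((-5)·(-3−(17/3)) + 5·(17/3−8) + (-7/3)·(8−(-3))) = ½·(130/3 − 35/3 − 77/3) = 3, so the F-coordinate is 1/6.
Check: 2/3 + 1/6 + 1/6 = 1.

(2/3, 1/6, 1/6)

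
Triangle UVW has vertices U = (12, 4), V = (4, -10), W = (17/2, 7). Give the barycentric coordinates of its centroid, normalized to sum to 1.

The centroid is the average of the vertices, so each weight is 1/3.

(1/3, 1/3, 1/3)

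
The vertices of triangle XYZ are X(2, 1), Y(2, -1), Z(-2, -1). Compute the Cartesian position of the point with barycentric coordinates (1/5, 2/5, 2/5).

W = (1/5)·X + (2/5)·Y + (2/5)·Z.
x-coordinate: (1/5)·2 + (2/5)·2 + (2/5)·(-2) = 2/5.
y-coordinate: (1/5)·1 + (2/5)·(-1) + (2/5)·(-1) = -3/5.

(2/5, -3/5)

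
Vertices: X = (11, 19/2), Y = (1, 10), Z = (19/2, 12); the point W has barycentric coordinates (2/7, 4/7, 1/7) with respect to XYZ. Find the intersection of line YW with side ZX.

Line YW meets ZX where the Y-coordinate vanishes; zeroing W's Y-weight and renormalizing leaves Z, X-weights 1/7 : 2/7 → (1/3, 2/3).
So V = (1/3)·Z + (2/3)·X = (21/2, 31/3).

(21/2, 31/3)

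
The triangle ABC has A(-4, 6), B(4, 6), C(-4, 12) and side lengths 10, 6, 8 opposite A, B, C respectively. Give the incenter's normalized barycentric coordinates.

(5/12, 1/4, 1/3)

The incenter has barycentric coordinates proportional to the opposite side lengths: (10 : 6 : 8).
Normalizing by 10+6+8 = 24 gives (5/12, 1/4, 1/3).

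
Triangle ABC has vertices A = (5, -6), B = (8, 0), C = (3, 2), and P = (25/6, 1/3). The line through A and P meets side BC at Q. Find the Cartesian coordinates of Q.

(4, 8/5)

Barycentric coordinates of P with respect to ABC: (1/6, 1/6, 2/3).
On side BC the A-coordinate is zero; dropping P's A-weight 1/6 and renormalizing the remaining 1/6 : 2/3 gives weights 1/5, 4/5 on B, C.
Q = (1/5)·(8, 0) + (4/5)·(3, 2) = (4, 8/5).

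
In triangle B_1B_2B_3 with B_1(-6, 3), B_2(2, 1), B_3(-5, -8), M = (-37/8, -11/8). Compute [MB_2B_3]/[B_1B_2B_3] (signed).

[B_1B_2B_3] = ½·((-6)·(1−(-8)) + 2·(-8−3) + (-5)·(3−1)) = ½·(-54 − 22 − 10) = -43.
[MB_2B_3] = ½·((-37/8)·(1−(-8)) + 2·(-8−(-11/8)) + (-5)·(-11/8−1)) = ½·(-333/8 − 53/4 + 95/8) = -43/2, so the ratio is (-43/2)/(-43) = 1/2.

1/2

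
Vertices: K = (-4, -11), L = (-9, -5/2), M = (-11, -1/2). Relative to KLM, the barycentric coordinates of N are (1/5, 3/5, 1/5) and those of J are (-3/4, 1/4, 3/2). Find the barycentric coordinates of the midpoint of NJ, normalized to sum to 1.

(-11/40, 17/40, 17/20)

Since both coordinate triples sum to 1, the midpoint's barycentrics are the componentwise average.
(1/5+-3/4)/2 = -11/40; similarly 17/40 and 17/20.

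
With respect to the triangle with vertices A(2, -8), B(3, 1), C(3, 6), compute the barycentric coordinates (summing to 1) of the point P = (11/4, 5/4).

(1/4, 1/4, 1/2)

Signed area of the reference triangle: [ABC] = ½·(2·(1−6) + 3·(6−(-8)) + 3·(-8−1)) = ½·(-10 + 42 − 27) = 5/2.
[PBC] = ½·((11/4)·(1−6) + 3·(6−(5/4)) + 3·(5/4−1)) = ½·(-55/4 + 57/4 + 3/4) = 5/8, so the A-coordinate is (5/8)/(5/2) = 1/4.
[APC] = ½·(2·(5/4−6) + (11/4)·(6−(-8)) + 3·(-8−(5/4))) = ½·(-19/2 + 77/2 − 111/4) = 5/8, so the B-coordinate is 1/4.
[ABP] = ½·(2·(1−(5/4)) + 3·(5/4−(-8)) + (11/4)·(-8−1)) = ½·(-1/2 + 111/4 − 99/4) = 5/4, so the C-coordinate is 1/2.
Check: 1/4 + 1/4 + 1/2 = 1.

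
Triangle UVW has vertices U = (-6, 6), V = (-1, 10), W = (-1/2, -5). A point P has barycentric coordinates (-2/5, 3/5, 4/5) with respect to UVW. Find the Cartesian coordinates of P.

(7/5, -2/5)

P = (-2/5)·U + (3/5)·V + (4/5)·W.
x-coordinate: (-2/5)·(-6) + (3/5)·(-1) + (4/5)·(-1/2) = 7/5.
y-coordinate: (-2/5)·6 + (3/5)·10 + (4/5)·(-5) = -2/5.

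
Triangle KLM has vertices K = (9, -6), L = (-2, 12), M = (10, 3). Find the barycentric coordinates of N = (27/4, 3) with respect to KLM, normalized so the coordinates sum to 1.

Signed area of the reference triangle: [KLM] = ½·(9·(12−3) + (-2)·(3−(-6)) + 10·(-6−12)) = ½·(81 − 18 − 180) = -117/2.
[NLM] = ½·((27/4)·(12−3) + (-2)·(3−3) + 10·(3−12)) = ½·(243/4 + 0 − 90) = -117/8, so the K-coordinate is (-117/8)/(-117/2) = 1/4.
[KNM] = ½·(9·(3−3) + (27/4)·(3−(-6)) + 10·(-6−3)) = ½·(0 + 243/4 − 90) = -117/8, so the L-coordinate is 1/4.
[KLN] = ½·(9·(12−3) + (-2)·(3−(-6)) + (27/4)·(-6−12)) = ½·(81 − 18 − 243/2) = -117/4, so the M-coordinate is 1/2.
Check: 1/4 + 1/4 + 1/2 = 1.

(1/4, 1/4, 1/2)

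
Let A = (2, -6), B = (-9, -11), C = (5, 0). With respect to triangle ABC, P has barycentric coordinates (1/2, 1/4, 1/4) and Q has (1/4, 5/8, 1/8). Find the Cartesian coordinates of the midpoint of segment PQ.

(-9/4, -113/16)

Barycentric coordinates of the midpoint are the average: (3/8, 7/16, 3/16).
Converting: (3/8)·A + (7/16)·B + (3/16)·C = (-9/4, -113/16).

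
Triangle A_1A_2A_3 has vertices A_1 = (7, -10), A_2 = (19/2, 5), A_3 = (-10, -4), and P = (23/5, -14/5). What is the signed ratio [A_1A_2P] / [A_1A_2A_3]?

[A_1A_2A_3] = ½·(7·(5−(-4)) + (19/2)·(-4−(-10)) + (-10)·(-10−5)) = ½·(63 + 57 + 150) = 135.
[A_1A_2P] = ½·(7·(5−(-14/5)) + (19/2)·(-14/5−(-10)) + (23/5)·(-10−5)) = ½·(273/5 + 342/5 − 69) = 27, so the ratio is 27/135 = 1/5.

1/5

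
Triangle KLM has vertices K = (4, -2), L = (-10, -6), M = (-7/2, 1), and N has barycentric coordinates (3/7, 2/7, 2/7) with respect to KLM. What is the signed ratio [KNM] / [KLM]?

The signed ratio [KNM]/[KLM] equals the barycentric coordinate of N at vertex L, which is 2/7.

2/7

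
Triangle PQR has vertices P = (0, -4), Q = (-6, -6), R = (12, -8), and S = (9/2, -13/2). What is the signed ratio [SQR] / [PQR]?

[PQR] = ½·(0·(-6−(-8)) + (-6)·(-8−(-4)) + 12·(-4−(-6))) = ½·(0 + 24 + 24) = 24.
[SQR] = ½·((9/2)·(-6−(-8)) + (-6)·(-8−(-13/2)) + 12·(-13/2−(-6))) = ½·(9 + 9 − 6) = 6, so the ratio is 6/24 = 1/4.

1/4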